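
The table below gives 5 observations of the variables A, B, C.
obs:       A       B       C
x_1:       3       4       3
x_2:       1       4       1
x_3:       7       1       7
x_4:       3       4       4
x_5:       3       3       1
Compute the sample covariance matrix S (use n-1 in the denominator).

Step 1 — column means:
  mean(A) = (3 + 1 + 7 + 3 + 3) / 5 = 17/5 = 3.4
  mean(B) = (4 + 4 + 1 + 4 + 3) / 5 = 16/5 = 3.2
  mean(C) = (3 + 1 + 7 + 4 + 1) / 5 = 16/5 = 3.2

Step 2 — sample covariance S[i,j] = (1/(n-1)) · Σ_k (x_{k,i} - mean_i) · (x_{k,j} - mean_j), with n-1 = 4.
  S[A,A] = ((-0.4)·(-0.4) + (-2.4)·(-2.4) + (3.6)·(3.6) + (-0.4)·(-0.4) + (-0.4)·(-0.4)) / 4 = 19.2/4 = 4.8
  S[A,B] = ((-0.4)·(0.8) + (-2.4)·(0.8) + (3.6)·(-2.2) + (-0.4)·(0.8) + (-0.4)·(-0.2)) / 4 = -10.4/4 = -2.6
  S[A,C] = ((-0.4)·(-0.2) + (-2.4)·(-2.2) + (3.6)·(3.8) + (-0.4)·(0.8) + (-0.4)·(-2.2)) / 4 = 19.6/4 = 4.9
  S[B,B] = ((0.8)·(0.8) + (0.8)·(0.8) + (-2.2)·(-2.2) + (0.8)·(0.8) + (-0.2)·(-0.2)) / 4 = 6.8/4 = 1.7
  S[B,C] = ((0.8)·(-0.2) + (0.8)·(-2.2) + (-2.2)·(3.8) + (0.8)·(0.8) + (-0.2)·(-2.2)) / 4 = -9.2/4 = -2.3
  S[C,C] = ((-0.2)·(-0.2) + (-2.2)·(-2.2) + (3.8)·(3.8) + (0.8)·(0.8) + (-2.2)·(-2.2)) / 4 = 24.8/4 = 6.2

S is symmetric (S[j,i] = S[i,j]). Assembling:

S = [[4.8, -2.6, 4.9],
 [-2.6, 1.7, -2.3],
 [4.9, -2.3, 6.2]]


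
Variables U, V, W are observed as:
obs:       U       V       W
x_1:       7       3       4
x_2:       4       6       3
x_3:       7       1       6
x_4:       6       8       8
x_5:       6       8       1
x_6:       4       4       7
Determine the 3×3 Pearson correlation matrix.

Step 1 — column means:
  mean(U) = (7 + 4 + 7 + 6 + 6 + 4) / 6 = 34/6 = 5.6667
  mean(V) = (3 + 6 + 1 + 8 + 8 + 4) / 6 = 30/6 = 5
  mean(W) = (4 + 3 + 6 + 8 + 1 + 7) / 6 = 29/6 = 4.8333

Step 2 — sample variances and covariances s[i,j] = (1/(n-1)) · Σ_k (x_{k,i} - mean_i) · (x_{k,j} - mean_j), with n-1 = 5:
  s[U,U] = ((1.3333)·(1.3333) + (-1.6667)·(-1.6667) + (1.3333)·(1.3333) + (0.3333)·(0.3333) + (0.3333)·(0.3333) + (-1.6667)·(-1.6667)) / 5 = 9.3333/5 = 1.8667
  s[U,V] = ((1.3333)·(-2) + (-1.6667)·(1) + (1.3333)·(-4) + (0.3333)·(3) + (0.3333)·(3) + (-1.6667)·(-1)) / 5 = -6/5 = -1.2
  s[U,W] = ((1.3333)·(-0.8333) + (-1.6667)·(-1.8333) + (1.3333)·(1.1667) + (0.3333)·(3.1667) + (0.3333)·(-3.8333) + (-1.6667)·(2.1667)) / 5 = -0.3333/5 = -0.0667
  s[V,V] = ((-2)·(-2) + (1)·(1) + (-4)·(-4) + (3)·(3) + (3)·(3) + (-1)·(-1)) / 5 = 40/5 = 8
  s[V,W] = ((-2)·(-0.8333) + (1)·(-1.8333) + (-4)·(1.1667) + (3)·(3.1667) + (3)·(-3.8333) + (-1)·(2.1667)) / 5 = -9/5 = -1.8
  s[W,W] = ((-0.8333)·(-0.8333) + (-1.8333)·(-1.8333) + (1.1667)·(1.1667) + (3.1667)·(3.1667) + (-3.8333)·(-3.8333) + (2.1667)·(2.1667)) / 5 = 34.8333/5 = 6.9667
  Sample standard deviations s_i = √(s[i,i]):
  s(U) = √(1.8667) = 1.3663
  s(V) = √(8) = 2.8284
  s(W) = √(6.9667) = 2.6394

Step 3 — r_{ij} = s_{ij} / (s_i · s_j):
  r[U,U] = 1 (diagonal).
  r[U,V] = -1.2 / (1.3663 · 2.8284) = -1.2 / 3.8644 = -0.3105
  r[U,W] = -0.0667 / (1.3663 · 2.6394) = -0.0667 / 3.6062 = -0.0185
  r[V,V] = 1 (diagonal).
  r[V,W] = -1.8 / (2.8284 · 2.6394) = -1.8 / 7.4655 = -0.2411
  r[W,W] = 1 (diagonal).

R is symmetric with unit diagonal. Assembling:

R = [[1, -0.3105, -0.0185],
 [-0.3105, 1, -0.2411],
 [-0.0185, -0.2411, 1]]


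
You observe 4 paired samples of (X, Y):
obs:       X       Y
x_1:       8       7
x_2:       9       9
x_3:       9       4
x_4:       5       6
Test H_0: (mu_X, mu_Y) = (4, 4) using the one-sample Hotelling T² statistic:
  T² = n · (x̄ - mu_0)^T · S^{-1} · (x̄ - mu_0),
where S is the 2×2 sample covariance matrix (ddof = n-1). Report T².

Step 1 — sample mean vector:
  mean(X) = (8 + 9 + 9 + 5) / 4 = 31/4 = 7.75
  mean(Y) = (7 + 9 + 4 + 6) / 4 = 26/4 = 6.5
  x̄ = (7.75, 6.5),  deviation x̄ - mu_0 = (7.75, 6.5) - (4, 4) = (3.75, 2.5).

Step 2 — sample covariance matrix, S[i,j] = (1/(n-1)) · Σ_k (x_{k,i} - mean_i) · (x_{k,j} - mean_j), divisor n-1 = 3:
  S[X,X] = ((0.25)·(0.25) + (1.25)·(1.25) + (1.25)·(1.25) + (-2.75)·(-2.75)) / 3 = 10.75/3 = 3.5833
  S[X,Y] = ((0.25)·(0.5) + (1.25)·(2.5) + (1.25)·(-2.5) + (-2.75)·(-0.5)) / 3 = 1.5/3 = 0.5
  S[Y,Y] = ((0.5)·(0.5) + (2.5)·(2.5) + (-2.5)·(-2.5) + (-0.5)·(-0.5)) / 3 = 13/3 = 4.3333
  S = [[3.5833, 0.5],
 [0.5, 4.3333]].

Step 3 — invert S. det(S) = 3.5833·4.3333 - (0.5)² = 15.2778.
  S^{-1} = (1/det) · [[d, -b], [-b, a]] = [[0.2836, -0.0327],
 [-0.0327, 0.2345]].

Step 4 — quadratic form (x̄ - mu_0)^T · S^{-1} · (x̄ - mu_0):
  S^{-1} · (x̄ - mu_0) = (0.9818, 0.4636),
  (x̄ - mu_0)^T · [...] = (3.75)·(0.9818) + (2.5)·(0.4636) = 4.8409.

Step 5 — scale by n: T² = 4 · 4.8409 = 19.3636.

T² ≈ 19.3636


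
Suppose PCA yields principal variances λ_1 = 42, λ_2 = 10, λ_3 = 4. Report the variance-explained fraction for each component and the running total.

Step 1 — total variance = trace(Sigma) = Σ λ_i = 42 + 10 + 4 = 56.

Step 2 — fraction explained by component i = λ_i / Σ λ:
  PC1: 42/56 = 0.75
  PC2: 10/56 = 0.1786
  PC3: 4/56 = 0.0714

Step 3 — cumulative fraction after k components = (λ_1 + ... + λ_k) / Σ λ:
  k = 1: 42/56 = 0.75
  k = 2: (42 + 10)/56 = 52/56 = 0.9286
  k = 3: (42 + 10 + 4)/56 = 56/56 = 1

Summary (fraction, with percent):

explained: PC1 0.75 (75%), PC2 0.1786 (17.86%), PC3 0.0714 (7.14%);  cumulative: 0.75, 0.9286, 1


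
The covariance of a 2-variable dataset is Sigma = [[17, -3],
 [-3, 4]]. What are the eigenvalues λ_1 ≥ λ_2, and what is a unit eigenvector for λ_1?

Step 1 — characteristic polynomial of 2×2 Sigma:
  det(Sigma - λI) = λ² - trace · λ + det = 0.
  trace = 17 + 4 = 21, det = 17·4 - (-3)² = 59.
Step 2 — discriminant:
  Δ = trace² - 4·det = 441 - 236 = 205.
Step 3 — eigenvalues:
  λ = (trace ± √Δ)/2 = (21 ± 14.3178)/2,
  λ_1 = 17.6589,  λ_2 = 3.3411.

Step 4 — unit eigenvector for λ_1: solve (Sigma - λ_1 I)v = 0. First row:
  (17 - 17.6589)·v_x + (-3)·v_y = 0, i.e. (-0.6589)·v_x + (-3)·v_y = 0,
  so v ∝ (b, λ_1 - a) = (-3, 0.6589); multiply by -1 so the first entry is positive: u = (3, -0.6589).
  ||u|| = √((3)² + (-0.6589)²) = √(9.4342) ≈ 3.0715,
  v_1 = u/||u|| ≈ (0.9767, -0.2145) (||v_1|| = 1).

λ_1 = 17.6589,  λ_2 = 3.3411;  v_1 ≈ (0.9767, -0.2145)


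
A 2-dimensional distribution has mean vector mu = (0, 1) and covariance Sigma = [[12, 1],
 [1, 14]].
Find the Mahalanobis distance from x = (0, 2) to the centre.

Step 1 — centre the observation: (x - mu) = (0, 1).

Step 2 — invert Sigma. det(Sigma) = 12·14 - (1)² = 167.
  Sigma^{-1} = (1/det) · [[d, -b], [-b, a]] = [[0.0838, -0.006],
 [-0.006, 0.0719]].

Step 3 — form the quadratic (x - mu)^T · Sigma^{-1} · (x - mu):
  Sigma^{-1} · (x - mu) = (-0.006, 0.0719).
  (x - mu)^T · [Sigma^{-1} · (x - mu)] = (0)·(-0.006) + (1)·(0.0719) = 0.0719.

Step 4 — take square root: d = √(0.0719) ≈ 0.2681.

d(x, mu) = √(0.0719) ≈ 0.2681


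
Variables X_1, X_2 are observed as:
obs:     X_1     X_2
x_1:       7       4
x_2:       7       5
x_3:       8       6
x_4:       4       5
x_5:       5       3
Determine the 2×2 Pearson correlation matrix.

Step 1 — column means:
  mean(X_1) = (7 + 7 + 8 + 4 + 5) / 5 = 31/5 = 6.2
  mean(X_2) = (4 + 5 + 6 + 5 + 3) / 5 = 23/5 = 4.6

Step 2 — sample variances and covariances s[i,j] = (1/(n-1)) · Σ_k (x_{k,i} - mean_i) · (x_{k,j} - mean_j), with n-1 = 4:
  s[X_1,X_1] = ((0.8)·(0.8) + (0.8)·(0.8) + (1.8)·(1.8) + (-2.2)·(-2.2) + (-1.2)·(-1.2)) / 4 = 10.8/4 = 2.7
  s[X_1,X_2] = ((0.8)·(-0.6) + (0.8)·(0.4) + (1.8)·(1.4) + (-2.2)·(0.4) + (-1.2)·(-1.6)) / 4 = 3.4/4 = 0.85
  s[X_2,X_2] = ((-0.6)·(-0.6) + (0.4)·(0.4) + (1.4)·(1.4) + (0.4)·(0.4) + (-1.6)·(-1.6)) / 4 = 5.2/4 = 1.3
  Sample standard deviations s_i = √(s[i,i]):
  s(X_1) = √(2.7) = 1.6432
  s(X_2) = √(1.3) = 1.1402

Step 3 — r_{ij} = s_{ij} / (s_i · s_j):
  r[X_1,X_1] = 1 (diagonal).
  r[X_1,X_2] = 0.85 / (1.6432 · 1.1402) = 0.85 / 1.8735 = 0.4537
  r[X_2,X_2] = 1 (diagonal).

R is symmetric with unit diagonal. Assembling:

R = [[1, 0.4537],
 [0.4537, 1]]


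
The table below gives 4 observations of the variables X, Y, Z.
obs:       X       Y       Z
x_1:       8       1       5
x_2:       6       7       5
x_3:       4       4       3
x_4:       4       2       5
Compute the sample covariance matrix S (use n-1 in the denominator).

Step 1 — column means:
  mean(X) = (8 + 6 + 4 + 4) / 4 = 22/4 = 5.5
  mean(Y) = (1 + 7 + 4 + 2) / 4 = 14/4 = 3.5
  mean(Z) = (5 + 5 + 3 + 5) / 4 = 18/4 = 4.5

Step 2 — sample covariance S[i,j] = (1/(n-1)) · Σ_k (x_{k,i} - mean_i) · (x_{k,j} - mean_j), with n-1 = 3.
  S[X,X] = ((2.5)·(2.5) + (0.5)·(0.5) + (-1.5)·(-1.5) + (-1.5)·(-1.5)) / 3 = 11/3 = 3.6667
  S[X,Y] = ((2.5)·(-2.5) + (0.5)·(3.5) + (-1.5)·(0.5) + (-1.5)·(-1.5)) / 3 = -3/3 = -1
  S[X,Z] = ((2.5)·(0.5) + (0.5)·(0.5) + (-1.5)·(-1.5) + (-1.5)·(0.5)) / 3 = 3/3 = 1
  S[Y,Y] = ((-2.5)·(-2.5) + (3.5)·(3.5) + (0.5)·(0.5) + (-1.5)·(-1.5)) / 3 = 21/3 = 7
  S[Y,Z] = ((-2.5)·(0.5) + (3.5)·(0.5) + (0.5)·(-1.5) + (-1.5)·(0.5)) / 3 = -1/3 = -0.3333
  S[Z,Z] = ((0.5)·(0.5) + (0.5)·(0.5) + (-1.5)·(-1.5) + (0.5)·(0.5)) / 3 = 3/3 = 1

S is symmetric (S[j,i] = S[i,j]). Assembling:

S = [[3.6667, -1, 1],
 [-1, 7, -0.3333],
 [1, -0.3333, 1]]


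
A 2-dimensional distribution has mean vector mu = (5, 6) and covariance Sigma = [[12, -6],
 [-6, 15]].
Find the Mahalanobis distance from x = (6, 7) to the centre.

Step 1 — centre the observation: (x - mu) = (1, 1).

Step 2 — invert Sigma. det(Sigma) = 12·15 - (-6)² = 144.
  Sigma^{-1} = (1/det) · [[d, -b], [-b, a]] = [[0.1042, 0.0417],
 [0.0417, 0.0833]].

Step 3 — form the quadratic (x - mu)^T · Sigma^{-1} · (x - mu):
  Sigma^{-1} · (x - mu) = (0.1458, 0.125).
  (x - mu)^T · [Sigma^{-1} · (x - mu)] = (1)·(0.1458) + (1)·(0.125) = 0.2708.

Step 4 — take square root: d = √(0.2708) ≈ 0.5204.

d(x, mu) = √(0.2708) ≈ 0.5204


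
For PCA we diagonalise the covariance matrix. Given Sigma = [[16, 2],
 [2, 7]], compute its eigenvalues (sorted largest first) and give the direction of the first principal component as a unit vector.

Step 1 — characteristic polynomial of 2×2 Sigma:
  det(Sigma - λI) = λ² - trace · λ + det = 0.
  trace = 16 + 7 = 23, det = 16·7 - (2)² = 108.
Step 2 — discriminant:
  Δ = trace² - 4·det = 529 - 432 = 97.
Step 3 — eigenvalues:
  λ = (trace ± √Δ)/2 = (23 ± 9.8489)/2,
  λ_1 = 16.4244,  λ_2 = 6.5756.

Step 4 — unit eigenvector for λ_1: solve (Sigma - λ_1 I)v = 0. First row:
  (16 - 16.4244)·v_x + (2)·v_y = 0, i.e. (-0.4244)·v_x + (2)·v_y = 0,
  so v ∝ (b, λ_1 - a) = (2, 0.4244) = u.
  ||u|| = √((2)² + (0.4244)²) = √(4.1801) ≈ 2.0445,
  v_1 = u/||u|| ≈ (0.9782, 0.2076) (||v_1|| = 1).

λ_1 = 16.4244,  λ_2 = 6.5756;  v_1 ≈ (0.9782, 0.2076)


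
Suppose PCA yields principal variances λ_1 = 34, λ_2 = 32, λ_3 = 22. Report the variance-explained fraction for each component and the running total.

Step 1 — total variance = trace(Sigma) = Σ λ_i = 34 + 32 + 22 = 88.

Step 2 — fraction explained by component i = λ_i / Σ λ:
  PC1: 34/88 = 0.3864
  PC2: 32/88 = 0.3636
  PC3: 22/88 = 0.25

Step 3 — cumulative fraction after k components = (λ_1 + ... + λ_k) / Σ λ:
  k = 1: 34/88 = 0.3864
  k = 2: (34 + 32)/88 = 66/88 = 0.75
  k = 3: (34 + 32 + 22)/88 = 88/88 = 1

Summary (fraction, with percent):

explained: PC1 0.3864 (38.64%), PC2 0.3636 (36.36%), PC3 0.25 (25%);  cumulative: 0.3864, 0.75, 1


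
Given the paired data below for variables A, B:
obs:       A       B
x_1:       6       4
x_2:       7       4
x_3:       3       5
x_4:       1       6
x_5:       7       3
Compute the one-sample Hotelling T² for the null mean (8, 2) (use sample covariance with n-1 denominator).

Step 1 — sample mean vector:
  mean(A) = (6 + 7 + 3 + 1 + 7) / 5 = 24/5 = 4.8
  mean(B) = (4 + 4 + 5 + 6 + 3) / 5 = 22/5 = 4.4
  x̄ = (4.8, 4.4),  deviation x̄ - mu_0 = (4.8, 4.4) - (8, 2) = (-3.2, 2.4).

Step 2 — sample covariance matrix, S[i,j] = (1/(n-1)) · Σ_k (x_{k,i} - mean_i) · (x_{k,j} - mean_j), divisor n-1 = 4:
  S[A,A] = ((1.2)·(1.2) + (2.2)·(2.2) + (-1.8)·(-1.8) + (-3.8)·(-3.8) + (2.2)·(2.2)) / 4 = 28.8/4 = 7.2
  S[A,B] = ((1.2)·(-0.4) + (2.2)·(-0.4) + (-1.8)·(0.6) + (-3.8)·(1.6) + (2.2)·(-1.4)) / 4 = -11.6/4 = -2.9
  S[B,B] = ((-0.4)·(-0.4) + (-0.4)·(-0.4) + (0.6)·(0.6) + (1.6)·(1.6) + (-1.4)·(-1.4)) / 4 = 5.2/4 = 1.3
  S = [[7.2, -2.9],
 [-2.9, 1.3]].

Step 3 — invert S. det(S) = 7.2·1.3 - (-2.9)² = 0.95.
  S^{-1} = (1/det) · [[d, -b], [-b, a]] = [[1.3684, 3.0526],
 [3.0526, 7.5789]].

Step 4 — quadratic form (x̄ - mu_0)^T · S^{-1} · (x̄ - mu_0):
  S^{-1} · (x̄ - mu_0) = (2.9474, 8.4211),
  (x̄ - mu_0)^T · [...] = (-3.2)·(2.9474) + (2.4)·(8.4211) = 10.7789.

Step 5 — scale by n: T² = 5 · 10.7789 = 53.8947.

T² ≈ 53.8947


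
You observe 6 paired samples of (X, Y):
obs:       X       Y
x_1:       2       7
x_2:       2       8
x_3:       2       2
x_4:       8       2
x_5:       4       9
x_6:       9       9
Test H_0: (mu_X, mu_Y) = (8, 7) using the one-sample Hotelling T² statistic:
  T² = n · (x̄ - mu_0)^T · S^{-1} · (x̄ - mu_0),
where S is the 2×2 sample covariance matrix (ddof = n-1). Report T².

Step 1 — sample mean vector:
  mean(X) = (2 + 2 + 2 + 8 + 4 + 9) / 6 = 27/6 = 4.5
  mean(Y) = (7 + 8 + 2 + 2 + 9 + 9) / 6 = 37/6 = 6.1667
  x̄ = (4.5, 6.1667),  deviation x̄ - mu_0 = (4.5, 6.1667) - (8, 7) = (-3.5, -0.8333).

Step 2 — sample covariance matrix, S[i,j] = (1/(n-1)) · Σ_k (x_{k,i} - mean_i) · (x_{k,j} - mean_j), divisor n-1 = 5:
  S[X,X] = ((-2.5)·(-2.5) + (-2.5)·(-2.5) + (-2.5)·(-2.5) + (3.5)·(3.5) + (-0.5)·(-0.5) + (4.5)·(4.5)) / 5 = 51.5/5 = 10.3
  S[X,Y] = ((-2.5)·(0.8333) + (-2.5)·(1.8333) + (-2.5)·(-4.1667) + (3.5)·(-4.1667) + (-0.5)·(2.8333) + (4.5)·(2.8333)) / 5 = 0.5/5 = 0.1
  S[Y,Y] = ((0.8333)·(0.8333) + (1.8333)·(1.8333) + (-4.1667)·(-4.1667) + (-4.1667)·(-4.1667) + (2.8333)·(2.8333) + (2.8333)·(2.8333)) / 5 = 54.8333/5 = 10.9667
  S = [[10.3, 0.1],
 [0.1, 10.9667]].

Step 3 — invert S. det(S) = 10.3·10.9667 - (0.1)² = 112.9467.
  S^{-1} = (1/det) · [[d, -b], [-b, a]] = [[0.0971, -0.0009],
 [-0.0009, 0.0912]].

Step 4 — quadratic form (x̄ - mu_0)^T · S^{-1} · (x̄ - mu_0):
  S^{-1} · (x̄ - mu_0) = (-0.3391, -0.0729),
  (x̄ - mu_0)^T · [...] = (-3.5)·(-0.3391) + (-0.8333)·(-0.0729) = 1.2476.

Step 5 — scale by n: T² = 6 · 1.2476 = 7.4855.

T² ≈ 7.4855


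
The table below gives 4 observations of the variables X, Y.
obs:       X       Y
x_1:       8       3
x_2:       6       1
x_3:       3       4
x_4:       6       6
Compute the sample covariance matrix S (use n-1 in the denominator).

Step 1 — column means:
  mean(X) = (8 + 6 + 3 + 6) / 4 = 23/4 = 5.75
  mean(Y) = (3 + 1 + 4 + 6) / 4 = 14/4 = 3.5

Step 2 — sample covariance S[i,j] = (1/(n-1)) · Σ_k (x_{k,i} - mean_i) · (x_{k,j} - mean_j), with n-1 = 3.
  S[X,X] = ((2.25)·(2.25) + (0.25)·(0.25) + (-2.75)·(-2.75) + (0.25)·(0.25)) / 3 = 12.75/3 = 4.25
  S[X,Y] = ((2.25)·(-0.5) + (0.25)·(-2.5) + (-2.75)·(0.5) + (0.25)·(2.5)) / 3 = -2.5/3 = -0.8333
  S[Y,Y] = ((-0.5)·(-0.5) + (-2.5)·(-2.5) + (0.5)·(0.5) + (2.5)·(2.5)) / 3 = 13/3 = 4.3333

S is symmetric (S[j,i] = S[i,j]). Assembling:

S = [[4.25, -0.8333],
 [-0.8333, 4.3333]]


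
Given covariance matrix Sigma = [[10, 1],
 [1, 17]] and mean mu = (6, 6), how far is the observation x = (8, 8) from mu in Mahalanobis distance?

Step 1 — centre the observation: (x - mu) = (2, 2).

Step 2 — invert Sigma. det(Sigma) = 10·17 - (1)² = 169.
  Sigma^{-1} = (1/det) · [[d, -b], [-b, a]] = [[0.1006, -0.0059],
 [-0.0059, 0.0592]].

Step 3 — form the quadratic (x - mu)^T · Sigma^{-1} · (x - mu):
  Sigma^{-1} · (x - mu) = (0.1893, 0.1065).
  (x - mu)^T · [Sigma^{-1} · (x - mu)] = (2)·(0.1893) + (2)·(0.1065) = 0.5917.

Step 4 — take square root: d = √(0.5917) ≈ 0.7692.

d(x, mu) = √(0.5917) ≈ 0.7692


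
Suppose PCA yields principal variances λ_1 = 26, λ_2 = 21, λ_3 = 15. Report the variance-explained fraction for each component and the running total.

Step 1 — total variance = trace(Sigma) = Σ λ_i = 26 + 21 + 15 = 62.

Step 2 — fraction explained by component i = λ_i / Σ λ:
  PC1: 26/62 = 0.4194
  PC2: 21/62 = 0.3387
  PC3: 15/62 = 0.2419

Step 3 — cumulative fraction after k components = (λ_1 + ... + λ_k) / Σ λ:
  k = 1: 26/62 = 0.4194
  k = 2: (26 + 21)/62 = 47/62 = 0.7581
  k = 3: (26 + 21 + 15)/62 = 62/62 = 1

Summary (fraction, with percent):

explained: PC1 0.4194 (41.94%), PC2 0.3387 (33.87%), PC3 0.2419 (24.19%);  cumulative: 0.4194, 0.7581, 1


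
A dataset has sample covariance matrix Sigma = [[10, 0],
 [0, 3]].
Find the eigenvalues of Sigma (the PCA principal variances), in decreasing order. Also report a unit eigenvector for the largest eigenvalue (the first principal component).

Step 1 — characteristic polynomial of 2×2 Sigma:
  det(Sigma - λI) = λ² - trace · λ + det = 0.
  trace = 10 + 3 = 13, det = 10·3 - (0)² = 30.
Step 2 — discriminant:
  Δ = trace² - 4·det = 169 - 120 = 49.
Step 3 — eigenvalues:
  λ = (trace ± √Δ)/2 = (13 ± 7)/2,
  λ_1 = 10,  λ_2 = 3.

Step 4 — unit eigenvector for λ_1: Sigma is diagonal, so its eigenvectors are the coordinate axes. λ_1 = 10 is the diagonal entry on the first coordinate axis, hence
  v_1 = (1, 0) (||v_1|| = 1).

λ_1 = 10,  λ_2 = 3;  v_1 ≈ (1, 0)


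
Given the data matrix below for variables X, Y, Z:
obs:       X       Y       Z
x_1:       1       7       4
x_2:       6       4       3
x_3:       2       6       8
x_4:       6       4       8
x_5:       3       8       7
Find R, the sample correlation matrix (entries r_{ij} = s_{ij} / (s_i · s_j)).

Step 1 — column means:
  mean(X) = (1 + 6 + 2 + 6 + 3) / 5 = 18/5 = 3.6
  mean(Y) = (7 + 4 + 6 + 4 + 8) / 5 = 29/5 = 5.8
  mean(Z) = (4 + 3 + 8 + 8 + 7) / 5 = 30/5 = 6

Step 2 — sample variances and covariances s[i,j] = (1/(n-1)) · Σ_k (x_{k,i} - mean_i) · (x_{k,j} - mean_j), with n-1 = 4:
  s[X,X] = ((-2.6)·(-2.6) + (2.4)·(2.4) + (-1.6)·(-1.6) + (2.4)·(2.4) + (-0.6)·(-0.6)) / 4 = 21.2/4 = 5.3
  s[X,Y] = ((-2.6)·(1.2) + (2.4)·(-1.8) + (-1.6)·(0.2) + (2.4)·(-1.8) + (-0.6)·(2.2)) / 4 = -13.4/4 = -3.35
  s[X,Z] = ((-2.6)·(-2) + (2.4)·(-3) + (-1.6)·(2) + (2.4)·(2) + (-0.6)·(1)) / 4 = -1/4 = -0.25
  s[Y,Y] = ((1.2)·(1.2) + (-1.8)·(-1.8) + (0.2)·(0.2) + (-1.8)·(-1.8) + (2.2)·(2.2)) / 4 = 12.8/4 = 3.2
  s[Y,Z] = ((1.2)·(-2) + (-1.8)·(-3) + (0.2)·(2) + (-1.8)·(2) + (2.2)·(1)) / 4 = 2/4 = 0.5
  s[Z,Z] = ((-2)·(-2) + (-3)·(-3) + (2)·(2) + (2)·(2) + (1)·(1)) / 4 = 22/4 = 5.5
  Sample standard deviations s_i = √(s[i,i]):
  s(X) = √(5.3) = 2.3022
  s(Y) = √(3.2) = 1.7889
  s(Z) = √(5.5) = 2.3452

Step 3 — r_{ij} = s_{ij} / (s_i · s_j):
  r[X,X] = 1 (diagonal).
  r[X,Y] = -3.35 / (2.3022 · 1.7889) = -3.35 / 4.1183 = -0.8135
  r[X,Z] = -0.25 / (2.3022 · 2.3452) = -0.25 / 5.3991 = -0.0463
  r[Y,Y] = 1 (diagonal).
  r[Y,Z] = 0.5 / (1.7889 · 2.3452) = 0.5 / 4.1952 = 0.1192
  r[Z,Z] = 1 (diagonal).

R is symmetric with unit diagonal. Assembling:

R = [[1, -0.8135, -0.0463],
 [-0.8135, 1, 0.1192],
 [-0.0463, 0.1192, 1]]


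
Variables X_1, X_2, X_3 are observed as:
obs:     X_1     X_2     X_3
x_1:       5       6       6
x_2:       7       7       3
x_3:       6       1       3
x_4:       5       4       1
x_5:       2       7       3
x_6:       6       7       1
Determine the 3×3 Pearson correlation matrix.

Step 1 — column means:
  mean(X_1) = (5 + 7 + 6 + 5 + 2 + 6) / 6 = 31/6 = 5.1667
  mean(X_2) = (6 + 7 + 1 + 4 + 7 + 7) / 6 = 32/6 = 5.3333
  mean(X_3) = (6 + 3 + 3 + 1 + 3 + 1) / 6 = 17/6 = 2.8333

Step 2 — sample variances and covariances s[i,j] = (1/(n-1)) · Σ_k (x_{k,i} - mean_i) · (x_{k,j} - mean_j), with n-1 = 5:
  s[X_1,X_1] = ((-0.1667)·(-0.1667) + (1.8333)·(1.8333) + (0.8333)·(0.8333) + (-0.1667)·(-0.1667) + (-3.1667)·(-3.1667) + (0.8333)·(0.8333)) / 5 = 14.8333/5 = 2.9667
  s[X_1,X_2] = ((-0.1667)·(0.6667) + (1.8333)·(1.6667) + (0.8333)·(-4.3333) + (-0.1667)·(-1.3333) + (-3.1667)·(1.6667) + (0.8333)·(1.6667)) / 5 = -4.3333/5 = -0.8667
  s[X_1,X_3] = ((-0.1667)·(3.1667) + (1.8333)·(0.1667) + (0.8333)·(0.1667) + (-0.1667)·(-1.8333) + (-3.1667)·(0.1667) + (0.8333)·(-1.8333)) / 5 = -1.8333/5 = -0.3667
  s[X_2,X_2] = ((0.6667)·(0.6667) + (1.6667)·(1.6667) + (-4.3333)·(-4.3333) + (-1.3333)·(-1.3333) + (1.6667)·(1.6667) + (1.6667)·(1.6667)) / 5 = 29.3333/5 = 5.8667
  s[X_2,X_3] = ((0.6667)·(3.1667) + (1.6667)·(0.1667) + (-4.3333)·(0.1667) + (-1.3333)·(-1.8333) + (1.6667)·(0.1667) + (1.6667)·(-1.8333)) / 5 = 1.3333/5 = 0.2667
  s[X_3,X_3] = ((3.1667)·(3.1667) + (0.1667)·(0.1667) + (0.1667)·(0.1667) + (-1.8333)·(-1.8333) + (0.1667)·(0.1667) + (-1.8333)·(-1.8333)) / 5 = 16.8333/5 = 3.3667
  Sample standard deviations s_i = √(s[i,i]):
  s(X_1) = √(2.9667) = 1.7224
  s(X_2) = √(5.8667) = 2.4221
  s(X_3) = √(3.3667) = 1.8348

Step 3 — r_{ij} = s_{ij} / (s_i · s_j):
  r[X_1,X_1] = 1 (diagonal).
  r[X_1,X_2] = -0.8667 / (1.7224 · 2.4221) = -0.8667 / 4.1719 = -0.2077
  r[X_1,X_3] = -0.3667 / (1.7224 · 1.8348) = -0.3667 / 3.1603 = -0.116
  r[X_2,X_2] = 1 (diagonal).
  r[X_2,X_3] = 0.2667 / (2.4221 · 1.8348) = 0.2667 / 4.4442 = 0.06
  r[X_3,X_3] = 1 (diagonal).

R is symmetric with unit diagonal. Assembling:

R = [[1, -0.2077, -0.116],
 [-0.2077, 1, 0.06],
 [-0.116, 0.06, 1]]


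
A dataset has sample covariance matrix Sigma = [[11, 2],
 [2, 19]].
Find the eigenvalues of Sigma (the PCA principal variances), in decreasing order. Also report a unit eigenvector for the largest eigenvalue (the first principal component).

Step 1 — characteristic polynomial of 2×2 Sigma:
  det(Sigma - λI) = λ² - trace · λ + det = 0.
  trace = 11 + 19 = 30, det = 11·19 - (2)² = 205.
Step 2 — discriminant:
  Δ = trace² - 4·det = 900 - 820 = 80.
Step 3 — eigenvalues:
  λ = (trace ± √Δ)/2 = (30 ± 8.9443)/2,
  λ_1 = 19.4721,  λ_2 = 10.5279.

Step 4 — unit eigenvector for λ_1: solve (Sigma - λ_1 I)v = 0. First row:
  (11 - 19.4721)·v_x + (2)·v_y = 0, i.e. (-8.4721)·v_x + (2)·v_y = 0,
  so v ∝ (b, λ_1 - a) = (2, 8.4721) = u.
  ||u|| = √((2)² + (8.4721)²) = √(75.7771) ≈ 8.705,
  v_1 = u/||u|| ≈ (0.2298, 0.9732) (||v_1|| = 1).

λ_1 = 19.4721,  λ_2 = 10.5279;  v_1 ≈ (0.2298, 0.9732)


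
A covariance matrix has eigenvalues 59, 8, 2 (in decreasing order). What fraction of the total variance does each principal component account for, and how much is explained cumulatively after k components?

Step 1 — total variance = trace(Sigma) = Σ λ_i = 59 + 8 + 2 = 69.

Step 2 — fraction explained by component i = λ_i / Σ λ:
  PC1: 59/69 = 0.8551
  PC2: 8/69 = 0.1159
  PC3: 2/69 = 0.029

Step 3 — cumulative fraction after k components = (λ_1 + ... + λ_k) / Σ λ:
  k = 1: 59/69 = 0.8551
  k = 2: (59 + 8)/69 = 67/69 = 0.971
  k = 3: (59 + 8 + 2)/69 = 69/69 = 1

Summary (fraction, with percent):

explained: PC1 0.8551 (85.51%), PC2 0.1159 (11.59%), PC3 0.029 (2.9%);  cumulative: 0.8551, 0.971, 1


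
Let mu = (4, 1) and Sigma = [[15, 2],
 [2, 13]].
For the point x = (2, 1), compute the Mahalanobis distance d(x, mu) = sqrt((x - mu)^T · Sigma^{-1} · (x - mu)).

Step 1 — centre the observation: (x - mu) = (-2, 0).

Step 2 — invert Sigma. det(Sigma) = 15·13 - (2)² = 191.
  Sigma^{-1} = (1/det) · [[d, -b], [-b, a]] = [[0.0681, -0.0105],
 [-0.0105, 0.0785]].

Step 3 — form the quadratic (x - mu)^T · Sigma^{-1} · (x - mu):
  Sigma^{-1} · (x - mu) = (-0.1361, 0.0209).
  (x - mu)^T · [Sigma^{-1} · (x - mu)] = (-2)·(-0.1361) + (0)·(0.0209) = 0.2723.

Step 4 — take square root: d = √(0.2723) ≈ 0.5218.

d(x, mu) = √(0.2723) ≈ 0.5218


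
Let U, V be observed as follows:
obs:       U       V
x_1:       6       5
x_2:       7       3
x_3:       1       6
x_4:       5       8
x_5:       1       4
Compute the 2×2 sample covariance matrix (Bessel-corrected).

Step 1 — column means:
  mean(U) = (6 + 7 + 1 + 5 + 1) / 5 = 20/5 = 4
  mean(V) = (5 + 3 + 6 + 8 + 4) / 5 = 26/5 = 5.2

Step 2 — sample covariance S[i,j] = (1/(n-1)) · Σ_k (x_{k,i} - mean_i) · (x_{k,j} - mean_j), with n-1 = 4.
  S[U,U] = ((2)·(2) + (3)·(3) + (-3)·(-3) + (1)·(1) + (-3)·(-3)) / 4 = 32/4 = 8
  S[U,V] = ((2)·(-0.2) + (3)·(-2.2) + (-3)·(0.8) + (1)·(2.8) + (-3)·(-1.2)) / 4 = -3/4 = -0.75
  S[V,V] = ((-0.2)·(-0.2) + (-2.2)·(-2.2) + (0.8)·(0.8) + (2.8)·(2.8) + (-1.2)·(-1.2)) / 4 = 14.8/4 = 3.7

S is symmetric (S[j,i] = S[i,j]). Assembling:

S = [[8, -0.75],
 [-0.75, 3.7]]


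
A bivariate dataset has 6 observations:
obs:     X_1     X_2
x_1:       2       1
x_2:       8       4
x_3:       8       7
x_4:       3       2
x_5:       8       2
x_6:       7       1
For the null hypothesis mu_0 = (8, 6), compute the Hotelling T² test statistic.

Step 1 — sample mean vector:
  mean(X_1) = (2 + 8 + 8 + 3 + 8 + 7) / 6 = 36/6 = 6
  mean(X_2) = (1 + 4 + 7 + 2 + 2 + 1) / 6 = 17/6 = 2.8333
  x̄ = (6, 2.8333),  deviation x̄ - mu_0 = (6, 2.8333) - (8, 6) = (-2, -3.1667).

Step 2 — sample covariance matrix, S[i,j] = (1/(n-1)) · Σ_k (x_{k,i} - mean_i) · (x_{k,j} - mean_j), divisor n-1 = 5:
  S[X_1,X_1] = ((-4)·(-4) + (2)·(2) + (2)·(2) + (-3)·(-3) + (2)·(2) + (1)·(1)) / 5 = 38/5 = 7.6
  S[X_1,X_2] = ((-4)·(-1.8333) + (2)·(1.1667) + (2)·(4.1667) + (-3)·(-0.8333) + (2)·(-0.8333) + (1)·(-1.8333)) / 5 = 17/5 = 3.4
  S[X_2,X_2] = ((-1.8333)·(-1.8333) + (1.1667)·(1.1667) + (4.1667)·(4.1667) + (-0.8333)·(-0.8333) + (-0.8333)·(-0.8333) + (-1.8333)·(-1.8333)) / 5 = 26.8333/5 = 5.3667
  S = [[7.6, 3.4],
 [3.4, 5.3667]].

Step 3 — invert S. det(S) = 7.6·5.3667 - (3.4)² = 29.2267.
  S^{-1} = (1/det) · [[d, -b], [-b, a]] = [[0.1836, -0.1163],
 [-0.1163, 0.26]].

Step 4 — quadratic form (x̄ - mu_0)^T · S^{-1} · (x̄ - mu_0):
  S^{-1} · (x̄ - mu_0) = (0.0011, -0.5908),
  (x̄ - mu_0)^T · [...] = (-2)·(0.0011) + (-3.1667)·(-0.5908) = 1.8685.

Step 5 — scale by n: T² = 6 · 1.8685 = 11.2112.

T² ≈ 11.2112


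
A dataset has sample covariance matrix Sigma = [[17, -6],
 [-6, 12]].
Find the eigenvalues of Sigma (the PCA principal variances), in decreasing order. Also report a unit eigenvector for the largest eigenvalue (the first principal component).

Step 1 — characteristic polynomial of 2×2 Sigma:
  det(Sigma - λI) = λ² - trace · λ + det = 0.
  trace = 17 + 12 = 29, det = 17·12 - (-6)² = 168.
Step 2 — discriminant:
  Δ = trace² - 4·det = 841 - 672 = 169.
Step 3 — eigenvalues:
  λ = (trace ± √Δ)/2 = (29 ± 13)/2,
  λ_1 = 21,  λ_2 = 8.

Step 4 — unit eigenvector for λ_1: solve (Sigma - λ_1 I)v = 0. First row:
  (17 - 21)·v_x + (-6)·v_y = 0, i.e. (-4)·v_x + (-6)·v_y = 0,
  so v ∝ (b, λ_1 - a) = (-6, 4); multiply by -1 so the first entry is positive: u = (6, -4).
  ||u|| = √((6)² + (-4)²) = √(52) ≈ 7.2111,
  v_1 = u/||u|| ≈ (0.8321, -0.5547) (||v_1|| = 1).

λ_1 = 21,  λ_2 = 8;  v_1 ≈ (0.8321, -0.5547)


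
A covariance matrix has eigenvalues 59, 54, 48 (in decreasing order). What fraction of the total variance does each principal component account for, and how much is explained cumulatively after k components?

Step 1 — total variance = trace(Sigma) = Σ λ_i = 59 + 54 + 48 = 161.

Step 2 — fraction explained by component i = λ_i / Σ λ:
  PC1: 59/161 = 0.3665
  PC2: 54/161 = 0.3354
  PC3: 48/161 = 0.2981

Step 3 — cumulative fraction after k components = (λ_1 + ... + λ_k) / Σ λ:
  k = 1: 59/161 = 0.3665
  k = 2: (59 + 54)/161 = 113/161 = 0.7019
  k = 3: (59 + 54 + 48)/161 = 161/161 = 1

Summary (fraction, with percent):

explained: PC1 0.3665 (36.65%), PC2 0.3354 (33.54%), PC3 0.2981 (29.81%);  cumulative: 0.3665, 0.7019, 1


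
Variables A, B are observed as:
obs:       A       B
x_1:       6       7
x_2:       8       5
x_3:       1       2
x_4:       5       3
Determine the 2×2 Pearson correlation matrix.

Step 1 — column means:
  mean(A) = (6 + 8 + 1 + 5) / 4 = 20/4 = 5
  mean(B) = (7 + 5 + 2 + 3) / 4 = 17/4 = 4.25

Step 2 — sample variances and covariances s[i,j] = (1/(n-1)) · Σ_k (x_{k,i} - mean_i) · (x_{k,j} - mean_j), with n-1 = 3:
  s[A,A] = ((1)·(1) + (3)·(3) + (-4)·(-4) + (0)·(0)) / 3 = 26/3 = 8.6667
  s[A,B] = ((1)·(2.75) + (3)·(0.75) + (-4)·(-2.25) + (0)·(-1.25)) / 3 = 14/3 = 4.6667
  s[B,B] = ((2.75)·(2.75) + (0.75)·(0.75) + (-2.25)·(-2.25) + (-1.25)·(-1.25)) / 3 = 14.75/3 = 4.9167
  Sample standard deviations s_i = √(s[i,i]):
  s(A) = √(8.6667) = 2.9439
  s(B) = √(4.9167) = 2.2174

Step 3 — r_{ij} = s_{ij} / (s_i · s_j):
  r[A,A] = 1 (diagonal).
  r[A,B] = 4.6667 / (2.9439 · 2.2174) = 4.6667 / 6.5277 = 0.7149
  r[B,B] = 1 (diagonal).

R is symmetric with unit diagonal. Assembling:

R = [[1, 0.7149],
 [0.7149, 1]]


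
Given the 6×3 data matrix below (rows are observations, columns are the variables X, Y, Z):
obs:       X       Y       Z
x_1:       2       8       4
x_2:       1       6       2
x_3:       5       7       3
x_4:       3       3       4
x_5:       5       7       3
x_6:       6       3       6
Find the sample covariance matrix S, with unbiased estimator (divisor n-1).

Step 1 — column means:
  mean(X) = (2 + 1 + 5 + 3 + 5 + 6) / 6 = 22/6 = 3.6667
  mean(Y) = (8 + 6 + 7 + 3 + 7 + 3) / 6 = 34/6 = 5.6667
  mean(Z) = (4 + 2 + 3 + 4 + 3 + 6) / 6 = 22/6 = 3.6667

Step 2 — sample covariance S[i,j] = (1/(n-1)) · Σ_k (x_{k,i} - mean_i) · (x_{k,j} - mean_j), with n-1 = 5.
  S[X,X] = ((-1.6667)·(-1.6667) + (-2.6667)·(-2.6667) + (1.3333)·(1.3333) + (-0.6667)·(-0.6667) + (1.3333)·(1.3333) + (2.3333)·(2.3333)) / 5 = 19.3333/5 = 3.8667
  S[X,Y] = ((-1.6667)·(2.3333) + (-2.6667)·(0.3333) + (1.3333)·(1.3333) + (-0.6667)·(-2.6667) + (1.3333)·(1.3333) + (2.3333)·(-2.6667)) / 5 = -5.6667/5 = -1.1333
  S[X,Z] = ((-1.6667)·(0.3333) + (-2.6667)·(-1.6667) + (1.3333)·(-0.6667) + (-0.6667)·(0.3333) + (1.3333)·(-0.6667) + (2.3333)·(2.3333)) / 5 = 7.3333/5 = 1.4667
  S[Y,Y] = ((2.3333)·(2.3333) + (0.3333)·(0.3333) + (1.3333)·(1.3333) + (-2.6667)·(-2.6667) + (1.3333)·(1.3333) + (-2.6667)·(-2.6667)) / 5 = 23.3333/5 = 4.6667
  S[Y,Z] = ((2.3333)·(0.3333) + (0.3333)·(-1.6667) + (1.3333)·(-0.6667) + (-2.6667)·(0.3333) + (1.3333)·(-0.6667) + (-2.6667)·(2.3333)) / 5 = -8.6667/5 = -1.7333
  S[Z,Z] = ((0.3333)·(0.3333) + (-1.6667)·(-1.6667) + (-0.6667)·(-0.6667) + (0.3333)·(0.3333) + (-0.6667)·(-0.6667) + (2.3333)·(2.3333)) / 5 = 9.3333/5 = 1.8667

S is symmetric (S[j,i] = S[i,j]). Assembling:

S = [[3.8667, -1.1333, 1.4667],
 [-1.1333, 4.6667, -1.7333],
 [1.4667, -1.7333, 1.8667]]


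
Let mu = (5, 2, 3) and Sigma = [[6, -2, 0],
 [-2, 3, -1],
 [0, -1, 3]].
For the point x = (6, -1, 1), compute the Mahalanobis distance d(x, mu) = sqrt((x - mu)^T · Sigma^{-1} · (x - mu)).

Step 1 — centre the observation: (x - mu) = (1, -3, -2).

Step 2 — invert Sigma (cofactor / det for 3×3, or solve directly):
  Sigma^{-1} = [[0.2222, 0.1667, 0.0556],
 [0.1667, 0.5, 0.1667],
 [0.0556, 0.1667, 0.3889]].

Step 3 — form the quadratic (x - mu)^T · Sigma^{-1} · (x - mu):
  Sigma^{-1} · (x - mu) = (-0.3889, -1.6667, -1.2222).
  (x - mu)^T · [Sigma^{-1} · (x - mu)] = (1)·(-0.3889) + (-3)·(-1.6667) + (-2)·(-1.2222) = 7.0556.

Step 4 — take square root: d = √(7.0556) ≈ 2.6562.

d(x, mu) = √(7.0556) ≈ 2.6562


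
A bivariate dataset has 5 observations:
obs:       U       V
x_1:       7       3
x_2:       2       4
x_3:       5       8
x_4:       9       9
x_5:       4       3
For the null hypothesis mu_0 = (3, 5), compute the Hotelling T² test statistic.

Step 1 — sample mean vector:
  mean(U) = (7 + 2 + 5 + 9 + 4) / 5 = 27/5 = 5.4
  mean(V) = (3 + 4 + 8 + 9 + 3) / 5 = 27/5 = 5.4
  x̄ = (5.4, 5.4),  deviation x̄ - mu_0 = (5.4, 5.4) - (3, 5) = (2.4, 0.4).

Step 2 — sample covariance matrix, S[i,j] = (1/(n-1)) · Σ_k (x_{k,i} - mean_i) · (x_{k,j} - mean_j), divisor n-1 = 4:
  S[U,U] = ((1.6)·(1.6) + (-3.4)·(-3.4) + (-0.4)·(-0.4) + (3.6)·(3.6) + (-1.4)·(-1.4)) / 4 = 29.2/4 = 7.3
  S[U,V] = ((1.6)·(-2.4) + (-3.4)·(-1.4) + (-0.4)·(2.6) + (3.6)·(3.6) + (-1.4)·(-2.4)) / 4 = 16.2/4 = 4.05
  S[V,V] = ((-2.4)·(-2.4) + (-1.4)·(-1.4) + (2.6)·(2.6) + (3.6)·(3.6) + (-2.4)·(-2.4)) / 4 = 33.2/4 = 8.3
  S = [[7.3, 4.05],
 [4.05, 8.3]].

Step 3 — invert S. det(S) = 7.3·8.3 - (4.05)² = 44.1875.
  S^{-1} = (1/det) · [[d, -b], [-b, a]] = [[0.1878, -0.0917],
 [-0.0917, 0.1652]].

Step 4 — quadratic form (x̄ - mu_0)^T · S^{-1} · (x̄ - mu_0):
  S^{-1} · (x̄ - mu_0) = (0.4141, -0.1539),
  (x̄ - mu_0)^T · [...] = (2.4)·(0.4141) + (0.4)·(-0.1539) = 0.9324.

Step 5 — scale by n: T² = 5 · 0.9324 = 4.662.

T² ≈ 4.662


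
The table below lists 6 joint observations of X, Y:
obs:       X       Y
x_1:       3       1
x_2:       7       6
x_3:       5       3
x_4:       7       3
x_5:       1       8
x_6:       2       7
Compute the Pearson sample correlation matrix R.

Step 1 — column means:
  mean(X) = (3 + 7 + 5 + 7 + 1 + 2) / 6 = 25/6 = 4.1667
  mean(Y) = (1 + 6 + 3 + 3 + 8 + 7) / 6 = 28/6 = 4.6667

Step 2 — sample variances and covariances s[i,j] = (1/(n-1)) · Σ_k (x_{k,i} - mean_i) · (x_{k,j} - mean_j), with n-1 = 5:
  s[X,X] = ((-1.1667)·(-1.1667) + (2.8333)·(2.8333) + (0.8333)·(0.8333) + (2.8333)·(2.8333) + (-3.1667)·(-3.1667) + (-2.1667)·(-2.1667)) / 5 = 32.8333/5 = 6.5667
  s[X,Y] = ((-1.1667)·(-3.6667) + (2.8333)·(1.3333) + (0.8333)·(-1.6667) + (2.8333)·(-1.6667) + (-3.1667)·(3.3333) + (-2.1667)·(2.3333)) / 5 = -13.6667/5 = -2.7333
  s[Y,Y] = ((-3.6667)·(-3.6667) + (1.3333)·(1.3333) + (-1.6667)·(-1.6667) + (-1.6667)·(-1.6667) + (3.3333)·(3.3333) + (2.3333)·(2.3333)) / 5 = 37.3333/5 = 7.4667
  Sample standard deviations s_i = √(s[i,i]):
  s(X) = √(6.5667) = 2.5626
  s(Y) = √(7.4667) = 2.7325

Step 3 — r_{ij} = s_{ij} / (s_i · s_j):
  r[X,X] = 1 (diagonal).
  r[X,Y] = -2.7333 / (2.5626 · 2.7325) = -2.7333 / 7.0022 = -0.3904
  r[Y,Y] = 1 (diagonal).

R is symmetric with unit diagonal. Assembling:

R = [[1, -0.3904],
 [-0.3904, 1]]


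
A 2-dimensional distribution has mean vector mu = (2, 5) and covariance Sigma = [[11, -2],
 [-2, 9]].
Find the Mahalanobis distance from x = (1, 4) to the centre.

Step 1 — centre the observation: (x - mu) = (-1, -1).

Step 2 — invert Sigma. det(Sigma) = 11·9 - (-2)² = 95.
  Sigma^{-1} = (1/det) · [[d, -b], [-b, a]] = [[0.0947, 0.0211],
 [0.0211, 0.1158]].

Step 3 — form the quadratic (x - mu)^T · Sigma^{-1} · (x - mu):
  Sigma^{-1} · (x - mu) = (-0.1158, -0.1368).
  (x - mu)^T · [Sigma^{-1} · (x - mu)] = (-1)·(-0.1158) + (-1)·(-0.1368) = 0.2526.

Step 4 — take square root: d = √(0.2526) ≈ 0.5026.

d(x, mu) = √(0.2526) ≈ 0.5026


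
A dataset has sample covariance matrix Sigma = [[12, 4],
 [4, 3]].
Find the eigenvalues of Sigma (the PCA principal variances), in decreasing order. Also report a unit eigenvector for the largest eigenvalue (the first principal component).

Step 1 — characteristic polynomial of 2×2 Sigma:
  det(Sigma - λI) = λ² - trace · λ + det = 0.
  trace = 12 + 3 = 15, det = 12·3 - (4)² = 20.
Step 2 — discriminant:
  Δ = trace² - 4·det = 225 - 80 = 145.
Step 3 — eigenvalues:
  λ = (trace ± √Δ)/2 = (15 ± 12.0416)/2,
  λ_1 = 13.5208,  λ_2 = 1.4792.

Step 4 — unit eigenvector for λ_1: solve (Sigma - λ_1 I)v = 0. First row:
  (12 - 13.5208)·v_x + (4)·v_y = 0, i.e. (-1.5208)·v_x + (4)·v_y = 0,
  so v ∝ (b, λ_1 - a) = (4, 1.5208) = u.
  ||u|| = √((4)² + (1.5208)²) = √(18.3128) ≈ 4.2793,
  v_1 = u/||u|| ≈ (0.9347, 0.3554) (||v_1|| = 1).

λ_1 = 13.5208,  λ_2 = 1.4792;  v_1 ≈ (0.9347, 0.3554)


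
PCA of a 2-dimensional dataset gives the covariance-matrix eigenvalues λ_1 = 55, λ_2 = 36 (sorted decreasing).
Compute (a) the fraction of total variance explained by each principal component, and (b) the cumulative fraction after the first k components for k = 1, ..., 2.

Step 1 — total variance = trace(Sigma) = Σ λ_i = 55 + 36 = 91.

Step 2 — fraction explained by component i = λ_i / Σ λ:
  PC1: 55/91 = 0.6044
  PC2: 36/91 = 0.3956

Step 3 — cumulative fraction after k components = (λ_1 + ... + λ_k) / Σ λ:
  k = 1: 55/91 = 0.6044
  k = 2: (55 + 36)/91 = 91/91 = 1

Summary (fraction, with percent):

explained: PC1 0.6044 (60.44%), PC2 0.3956 (39.56%);  cumulative: 0.6044, 1


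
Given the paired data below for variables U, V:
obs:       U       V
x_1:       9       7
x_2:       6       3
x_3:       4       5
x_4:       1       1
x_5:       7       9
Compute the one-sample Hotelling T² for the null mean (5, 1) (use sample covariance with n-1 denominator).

Step 1 — sample mean vector:
  mean(U) = (9 + 6 + 4 + 1 + 7) / 5 = 27/5 = 5.4
  mean(V) = (7 + 3 + 5 + 1 + 9) / 5 = 25/5 = 5
  x̄ = (5.4, 5),  deviation x̄ - mu_0 = (5.4, 5) - (5, 1) = (0.4, 4).

Step 2 — sample covariance matrix, S[i,j] = (1/(n-1)) · Σ_k (x_{k,i} - mean_i) · (x_{k,j} - mean_j), divisor n-1 = 4:
  S[U,U] = ((3.6)·(3.6) + (0.6)·(0.6) + (-1.4)·(-1.4) + (-4.4)·(-4.4) + (1.6)·(1.6)) / 4 = 37.2/4 = 9.3
  S[U,V] = ((3.6)·(2) + (0.6)·(-2) + (-1.4)·(0) + (-4.4)·(-4) + (1.6)·(4)) / 4 = 30/4 = 7.5
  S[V,V] = ((2)·(2) + (-2)·(-2) + (0)·(0) + (-4)·(-4) + (4)·(4)) / 4 = 40/4 = 10
  S = [[9.3, 7.5],
 [7.5, 10]].

Step 3 — invert S. det(S) = 9.3·10 - (7.5)² = 36.75.
  S^{-1} = (1/det) · [[d, -b], [-b, a]] = [[0.2721, -0.2041],
 [-0.2041, 0.2531]].

Step 4 — quadratic form (x̄ - mu_0)^T · S^{-1} · (x̄ - mu_0):
  S^{-1} · (x̄ - mu_0) = (-0.7075, 0.9306),
  (x̄ - mu_0)^T · [...] = (0.4)·(-0.7075) + (4)·(0.9306) = 3.4395.

Step 5 — scale by n: T² = 5 · 3.4395 = 17.1973.

T² ≈ 17.1973


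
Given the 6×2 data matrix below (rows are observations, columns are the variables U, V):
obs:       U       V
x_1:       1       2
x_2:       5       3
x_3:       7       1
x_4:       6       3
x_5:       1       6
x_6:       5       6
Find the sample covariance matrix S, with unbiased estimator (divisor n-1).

Step 1 — column means:
  mean(U) = (1 + 5 + 7 + 6 + 1 + 5) / 6 = 25/6 = 4.1667
  mean(V) = (2 + 3 + 1 + 3 + 6 + 6) / 6 = 21/6 = 3.5

Step 2 — sample covariance S[i,j] = (1/(n-1)) · Σ_k (x_{k,i} - mean_i) · (x_{k,j} - mean_j), with n-1 = 5.
  S[U,U] = ((-3.1667)·(-3.1667) + (0.8333)·(0.8333) + (2.8333)·(2.8333) + (1.8333)·(1.8333) + (-3.1667)·(-3.1667) + (0.8333)·(0.8333)) / 5 = 32.8333/5 = 6.5667
  S[U,V] = ((-3.1667)·(-1.5) + (0.8333)·(-0.5) + (2.8333)·(-2.5) + (1.8333)·(-0.5) + (-3.1667)·(2.5) + (0.8333)·(2.5)) / 5 = -9.5/5 = -1.9
  S[V,V] = ((-1.5)·(-1.5) + (-0.5)·(-0.5) + (-2.5)·(-2.5) + (-0.5)·(-0.5) + (2.5)·(2.5) + (2.5)·(2.5)) / 5 = 21.5/5 = 4.3

S is symmetric (S[j,i] = S[i,j]). Assembling:

S = [[6.5667, -1.9],
 [-1.9, 4.3]]


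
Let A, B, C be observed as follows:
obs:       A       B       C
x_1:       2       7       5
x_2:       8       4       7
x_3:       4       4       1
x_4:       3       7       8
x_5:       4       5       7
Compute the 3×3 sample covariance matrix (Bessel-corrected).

Step 1 — column means:
  mean(A) = (2 + 8 + 4 + 3 + 4) / 5 = 21/5 = 4.2
  mean(B) = (7 + 4 + 4 + 7 + 5) / 5 = 27/5 = 5.4
  mean(C) = (5 + 7 + 1 + 8 + 7) / 5 = 28/5 = 5.6

Step 2 — sample covariance S[i,j] = (1/(n-1)) · Σ_k (x_{k,i} - mean_i) · (x_{k,j} - mean_j), with n-1 = 4.
  S[A,A] = ((-2.2)·(-2.2) + (3.8)·(3.8) + (-0.2)·(-0.2) + (-1.2)·(-1.2) + (-0.2)·(-0.2)) / 4 = 20.8/4 = 5.2
  S[A,B] = ((-2.2)·(1.6) + (3.8)·(-1.4) + (-0.2)·(-1.4) + (-1.2)·(1.6) + (-0.2)·(-0.4)) / 4 = -10.4/4 = -2.6
  S[A,C] = ((-2.2)·(-0.6) + (3.8)·(1.4) + (-0.2)·(-4.6) + (-1.2)·(2.4) + (-0.2)·(1.4)) / 4 = 4.4/4 = 1.1
  S[B,B] = ((1.6)·(1.6) + (-1.4)·(-1.4) + (-1.4)·(-1.4) + (1.6)·(1.6) + (-0.4)·(-0.4)) / 4 = 9.2/4 = 2.3
  S[B,C] = ((1.6)·(-0.6) + (-1.4)·(1.4) + (-1.4)·(-4.6) + (1.6)·(2.4) + (-0.4)·(1.4)) / 4 = 6.8/4 = 1.7
  S[C,C] = ((-0.6)·(-0.6) + (1.4)·(1.4) + (-4.6)·(-4.6) + (2.4)·(2.4) + (1.4)·(1.4)) / 4 = 31.2/4 = 7.8

S is symmetric (S[j,i] = S[i,j]). Assembling:

S = [[5.2, -2.6, 1.1],
 [-2.6, 2.3, 1.7],
 [1.1, 1.7, 7.8]]
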